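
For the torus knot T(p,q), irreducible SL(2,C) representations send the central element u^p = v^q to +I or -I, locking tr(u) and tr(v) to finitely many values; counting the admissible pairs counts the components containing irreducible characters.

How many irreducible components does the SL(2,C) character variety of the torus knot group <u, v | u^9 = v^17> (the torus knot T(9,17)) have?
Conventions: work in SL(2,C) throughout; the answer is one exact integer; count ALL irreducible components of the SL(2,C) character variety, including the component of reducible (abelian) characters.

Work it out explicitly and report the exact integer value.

In the torus knot group T(9,17), u^9 = v^17 is central, so an irreducible representation sends it to +I or -I (Schur).
This locks tr(u) to 2*cos(pi*alpha/9), alpha in 1..8, and tr(v) to 2*cos(pi*beta/17), beta in 1..16, on each component of irreducible characters.
u^9 = (-1)^alpha I and v^17 = (-1)^beta I must agree, so alpha and beta have equal parity.
count pairs: odd alpha (4 choices) x odd beta (8), plus even alpha (4) x even beta (8): 4*8 + 4*8 = 64.
Total: 64 irreducible-character components + 1 reducible (abelian) component = 65.

65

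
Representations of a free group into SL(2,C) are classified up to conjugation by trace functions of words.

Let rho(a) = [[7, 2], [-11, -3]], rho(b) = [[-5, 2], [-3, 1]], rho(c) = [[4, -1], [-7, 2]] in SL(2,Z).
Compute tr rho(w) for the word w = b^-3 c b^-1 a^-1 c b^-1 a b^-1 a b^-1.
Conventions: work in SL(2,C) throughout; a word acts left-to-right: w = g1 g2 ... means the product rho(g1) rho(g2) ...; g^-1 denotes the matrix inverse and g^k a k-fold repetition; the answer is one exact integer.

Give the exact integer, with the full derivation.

4813246

rho(b^-1) = [[1, -2], [3, -5]]
... * rho(b^-1) = [[1, -2], [3, -5]]  ->  [[-5, 8], [-12, 19]]
... * rho(b^-1) = [[1, -2], [3, -5]]  ->  [[19, -30], [45, -71]]
... * rho(c) = [[4, -1], [-7, 2]]  ->  [[286, -79], [677, -187]]
... * rho(b^-1) = [[1, -2], [3, -5]]  ->  [[49, -177], [116, -419]]
... * rho(a^-1) = [[-3, -2], [11, 7]]  ->  [[-2094, -1337], [-4957, -3165]]
... * rho(c) = [[4, -1], [-7, 2]]  ->  [[983, -580], [2327, -1373]]
... * rho(b^-1) = [[1, -2], [3, -5]]  ->  [[-757, 934], [-1792, 2211]]
... * rho(a) = [[7, 2], [-11, -3]]  ->  [[-15573, -4316], [-36865, -10217]]
... * rho(b^-1) = [[1, -2], [3, -5]]  ->  [[-28521, 52726], [-67516, 124815]]
... * rho(a) = [[7, 2], [-11, -3]]  ->  [[-779633, -215220], [-1845577, -509477]]
... * rho(b^-1) = [[1, -2], [3, -5]]  ->  [[-1425293, 2635366], [-3374008, 6238539]]
tr = -1425293 + 6238539 = 4813246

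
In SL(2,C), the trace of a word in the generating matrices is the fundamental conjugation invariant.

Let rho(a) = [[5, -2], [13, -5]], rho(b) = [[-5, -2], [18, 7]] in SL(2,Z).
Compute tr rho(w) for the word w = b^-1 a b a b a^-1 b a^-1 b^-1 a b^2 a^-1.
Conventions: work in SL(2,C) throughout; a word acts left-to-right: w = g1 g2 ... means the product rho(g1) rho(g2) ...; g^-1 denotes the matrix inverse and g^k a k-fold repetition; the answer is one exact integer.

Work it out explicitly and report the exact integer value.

-6595050925582

rho(b^-1) = [[7, 2], [-18, -5]]
... * rho(a) = [[5, -2], [13, -5]]  ->  [[61, -24], [-155, 61]]
... * rho(b) = [[-5, -2], [18, 7]]  ->  [[-737, -290], [1873, 737]]
... * rho(a) = [[5, -2], [13, -5]]  ->  [[-7455, 2924], [18946, -7431]]
... * rho(b) = [[-5, -2], [18, 7]]  ->  [[89907, 35378], [-228488, -89909]]
... * rho(a^-1) = [[-5, 2], [-13, 5]]  ->  [[-909449, 356704], [2311257, -906521]]
... * rho(b) = [[-5, -2], [18, 7]]  ->  [[10967917, 4315826], [-27873663, -10968161]]
... * rho(a^-1) = [[-5, 2], [-13, 5]]  ->  [[-110945323, 43514964], [281954408, -110588131]]
... * rho(b^-1) = [[7, 2], [-18, -5]]  ->  [[-1559886613, -439465466], [3964267214, 1116849471]]
... * rho(a) = [[5, -2], [13, -5]]  ->  [[-13512484123, 5317100556], [34340379193, -13512781783]]
... * rho(b) = [[-5, -2], [18, 7]]  ->  [[163270230623, 64244672138], [-414931968059, -163270230867]]
... * rho(b) = [[-5, -2], [18, 7]]  ->  [[340052945369, 123172243720], [-864204315311, -313027679951]]
... * rho(a^-1) = [[-5, 2], [-13, 5]]  ->  [[-3301503895205, 1295967109338], [8390381415918, -3293547030377]]
tr = -3301503895205 + -3293547030377 = -6595050925582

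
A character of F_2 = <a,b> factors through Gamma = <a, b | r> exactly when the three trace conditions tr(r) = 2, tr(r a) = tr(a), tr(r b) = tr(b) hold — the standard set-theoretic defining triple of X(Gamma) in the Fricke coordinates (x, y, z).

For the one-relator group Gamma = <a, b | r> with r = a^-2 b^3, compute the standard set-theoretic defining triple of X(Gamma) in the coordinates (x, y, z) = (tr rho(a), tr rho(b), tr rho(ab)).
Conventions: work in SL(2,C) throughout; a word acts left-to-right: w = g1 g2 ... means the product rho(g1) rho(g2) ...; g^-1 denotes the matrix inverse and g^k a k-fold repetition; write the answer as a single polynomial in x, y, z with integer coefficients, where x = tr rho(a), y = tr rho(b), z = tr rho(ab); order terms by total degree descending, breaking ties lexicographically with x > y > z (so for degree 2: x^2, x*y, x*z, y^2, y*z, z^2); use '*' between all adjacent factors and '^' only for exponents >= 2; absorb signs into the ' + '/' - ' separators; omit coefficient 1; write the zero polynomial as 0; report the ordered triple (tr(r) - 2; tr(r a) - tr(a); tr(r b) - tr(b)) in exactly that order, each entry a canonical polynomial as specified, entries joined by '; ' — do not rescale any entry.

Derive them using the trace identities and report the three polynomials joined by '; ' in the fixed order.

trace(b^2) = trace(b) trace(b) - trace(1) = y^2 - 2
and trace(b^3) = trace(b) trace(b^2) - trace(b) = y^3 - 3*y
next, trace(b a b) = trace(b) trace(a b) - trace(a) = y*z - x
trace(b^3 a) = trace(b) trace(b a b) - trace(b a) = y^2*z - x*y - z
trace(a^-1 b^3) = trace(b^3) trace(a) - trace(b^3 a) = x*y^3 - y^2*z - 2*x*y + z
trace(a^-2 b^3) = trace(a^-1 b^3) trace(a) - trace(a^-1 b^3 a) = x^2*y^3 - x*y^2*z - 2*x^2*y - y^3 + x*z + 3*y
trace(b^4) = trace(b) trace(b^3) - trace(b^2) = y^4 - 4*y^2 + 2
next, trace(b^4 a) = trace(b) trace(a b^3) - trace(a b^2) = y^3*z - x*y^2 - 2*y*z + x
and trace(b^4 a^-1) = trace(b^4) trace(a) - trace(b^4 a) = x*y^4 - y^3*z - 3*x*y^2 + 2*y*z + x
next, trace(a^-2 b^4) = trace(b^4 a^-1) trace(a) - trace(b^4) = x^2*y^4 - x*y^3*z - 3*x^2*y^2 - y^4 + 2*x*y*z + x^2 + 4*y^2 - 2
assemble the triple (trace(r) - 2; trace(r a) - x; trace(r b) - y)

x^2*y^3 - x*y^2*z - 2*x^2*y - y^3 + x*z + 3*y - 2; x*y^3 - y^2*z - 2*x*y - x + z; x^2*y^4 - x*y^3*z - 3*x^2*y^2 - y^4 + 2*x*y*z + x^2 + 4*y^2 - y - 2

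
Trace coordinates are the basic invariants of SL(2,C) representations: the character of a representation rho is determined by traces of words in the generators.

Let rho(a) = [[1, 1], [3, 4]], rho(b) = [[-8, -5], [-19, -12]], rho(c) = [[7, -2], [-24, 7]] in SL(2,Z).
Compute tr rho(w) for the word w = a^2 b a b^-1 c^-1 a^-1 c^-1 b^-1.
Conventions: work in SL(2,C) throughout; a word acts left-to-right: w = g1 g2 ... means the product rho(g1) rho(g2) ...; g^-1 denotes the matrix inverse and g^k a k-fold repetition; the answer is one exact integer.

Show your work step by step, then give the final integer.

254630

rho(a) = [[1, 1], [3, 4]]
... * rho(a) = [[1, 1], [3, 4]]  ->  [[4, 5], [15, 19]]
... * rho(b) = [[-8, -5], [-19, -12]]  ->  [[-127, -80], [-481, -303]]
... * rho(a) = [[1, 1], [3, 4]]  ->  [[-367, -447], [-1390, -1693]]
... * rho(b^-1) = [[-12, 5], [19, -8]]  ->  [[-4089, 1741], [-15487, 6594]]
... * rho(c^-1) = [[7, 2], [24, 7]]  ->  [[13161, 4009], [49847, 15184]]
... * rho(a^-1) = [[4, -1], [-3, 1]]  ->  [[40617, -9152], [153836, -34663]]
... * rho(c^-1) = [[7, 2], [24, 7]]  ->  [[64671, 17170], [244940, 65031]]
... * rho(b^-1) = [[-12, 5], [19, -8]]  ->  [[-449822, 185995], [-1703691, 704452]]
tr = -449822 + 704452 = 254630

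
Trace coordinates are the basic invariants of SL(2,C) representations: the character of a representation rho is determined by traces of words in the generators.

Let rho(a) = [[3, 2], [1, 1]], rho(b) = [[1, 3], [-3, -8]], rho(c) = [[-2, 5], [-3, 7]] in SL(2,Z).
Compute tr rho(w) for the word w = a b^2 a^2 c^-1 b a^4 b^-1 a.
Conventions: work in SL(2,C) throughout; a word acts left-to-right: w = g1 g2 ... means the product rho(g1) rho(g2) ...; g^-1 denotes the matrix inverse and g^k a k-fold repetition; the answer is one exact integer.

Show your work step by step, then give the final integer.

rho(a) = [[3, 2], [1, 1]]
... * rho(b) = [[1, 3], [-3, -8]]  ->  [[-3, -7], [-2, -5]]
... * rho(b) = [[1, 3], [-3, -8]]  ->  [[18, 47], [13, 34]]
... * rho(a) = [[3, 2], [1, 1]]  ->  [[101, 83], [73, 60]]
... * rho(a) = [[3, 2], [1, 1]]  ->  [[386, 285], [279, 206]]
... * rho(c^-1) = [[7, -5], [3, -2]]  ->  [[3557, -2500], [2571, -1807]]
... * rho(b) = [[1, 3], [-3, -8]]  ->  [[11057, 30671], [7992, 22169]]
... * rho(a) = [[3, 2], [1, 1]]  ->  [[63842, 52785], [46145, 38153]]
... * rho(a) = [[3, 2], [1, 1]]  ->  [[244311, 180469], [176588, 130443]]
... * rho(a) = [[3, 2], [1, 1]]  ->  [[913402, 669091], [660207, 483619]]
... * rho(a) = [[3, 2], [1, 1]]  ->  [[3409297, 2495895], [2464240, 1804033]]
... * rho(b^-1) = [[-8, -3], [3, 1]]  ->  [[-19786691, -7731996], [-14301821, -5588687]]
... * rho(a) = [[3, 2], [1, 1]]  ->  [[-67092069, -47305378], [-48494150, -34192329]]
tr = -67092069 + -34192329 = -101284398

-101284398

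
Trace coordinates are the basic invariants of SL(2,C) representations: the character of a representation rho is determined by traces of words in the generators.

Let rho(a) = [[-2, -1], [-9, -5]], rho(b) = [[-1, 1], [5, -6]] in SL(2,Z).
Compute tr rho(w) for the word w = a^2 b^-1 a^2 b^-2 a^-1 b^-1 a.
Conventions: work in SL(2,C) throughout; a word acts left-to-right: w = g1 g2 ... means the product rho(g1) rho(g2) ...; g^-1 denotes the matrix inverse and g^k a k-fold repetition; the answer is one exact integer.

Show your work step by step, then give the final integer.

34787039

rho(a) = [[-2, -1], [-9, -5]]
... * rho(a) = [[-2, -1], [-9, -5]]  ->  [[13, 7], [63, 34]]
... * rho(b^-1) = [[-6, -1], [-5, -1]]  ->  [[-113, -20], [-548, -97]]
... * rho(a) = [[-2, -1], [-9, -5]]  ->  [[406, 213], [1969, 1033]]
... * rho(a) = [[-2, -1], [-9, -5]]  ->  [[-2729, -1471], [-13235, -7134]]
... * rho(b^-1) = [[-6, -1], [-5, -1]]  ->  [[23729, 4200], [115080, 20369]]
... * rho(b^-1) = [[-6, -1], [-5, -1]]  ->  [[-163374, -27929], [-792325, -135449]]
... * rho(a^-1) = [[-5, 1], [9, -2]]  ->  [[565509, -107516], [2742584, -521427]]
... * rho(b^-1) = [[-6, -1], [-5, -1]]  ->  [[-2855474, -457993], [-13848369, -2221157]]
... * rho(a) = [[-2, -1], [-9, -5]]  ->  [[9832885, 5145439], [47687151, 24954154]]
tr = 9832885 + 24954154 = 34787039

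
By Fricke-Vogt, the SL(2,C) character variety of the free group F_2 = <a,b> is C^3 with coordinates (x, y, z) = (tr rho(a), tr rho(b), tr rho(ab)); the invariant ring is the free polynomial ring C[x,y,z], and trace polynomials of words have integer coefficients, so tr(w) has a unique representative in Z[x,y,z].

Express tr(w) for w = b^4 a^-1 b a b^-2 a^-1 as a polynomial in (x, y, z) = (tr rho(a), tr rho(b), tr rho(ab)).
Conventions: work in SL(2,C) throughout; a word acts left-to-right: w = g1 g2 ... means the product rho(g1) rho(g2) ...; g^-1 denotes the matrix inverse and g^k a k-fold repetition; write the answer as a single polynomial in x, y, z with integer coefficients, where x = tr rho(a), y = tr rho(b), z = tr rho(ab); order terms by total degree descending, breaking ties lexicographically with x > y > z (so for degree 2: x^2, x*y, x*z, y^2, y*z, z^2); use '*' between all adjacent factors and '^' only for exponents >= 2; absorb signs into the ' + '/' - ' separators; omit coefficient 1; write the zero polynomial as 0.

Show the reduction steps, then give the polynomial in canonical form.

trace(a b^2) = trace(b) trace(a b) - trace(a)   [square of b] = y*z - x
trace(b a b^2) = trace(b) trace(a b^2) - trace(a b)   [square of b] = y^2*z - x*y - z
trace(a b a b) = trace(a b) trace(a b) - trace(1)   [split at a repeated a] = z^2 - 2
and trace(a b a) = trace(a) trace(b a) - trace(b)   [square of a] = x*z - y
and trace(b a b^2 a) = trace(b) trace(a b a b) - trace(a b a)   [square of b] = y*z^2 - x*z - y
trace(b^2 a^-1 b a) = trace(b a b^2) trace(a) - trace(b a b^2 a)   [inverse elimination on a] = x*y^2*z - x^2*y - y*z^2 + y
trace(a^2) = trace(a) trace(a) - trace(1)   [square of a] = x^2 - 2
trace(a^2 b^2) = trace(b) trace(a^2 b) - trace(a^2)   [square of b] = x*y*z - x^2 - y^2 + 2
next, trace(a^2 b^3) = trace(b) trace(a^2 b^2) - trace(a^2 b)   [square of b] = x*y^2*z - x^2*y - y^3 - x*z + 3*y
trace(a^2 b^4) = trace(b) trace(a^2 b^3) - trace(a^2 b^2)   [square of b] = x*y^3*z - x^2*y^2 - y^4 - 2*x*y*z + x^2 + 4*y^2 - 2
and trace(b a^2 b^4) = trace(b) trace(a^2 b^4) - trace(a^2 b^3)   [square of b] = x*y^4*z - x^2*y^3 - y^5 - 3*x*y^2*z + 2*x^2*y + 5*y^3 + x*z - 5*y
next, trace(b a b a^2 b) = trace(a) trace(b^2 a b a) - trace(b^2 a b)   [square of a] = x*y*z^2 - x^2*z - y^2*z + z
trace(b a b a^2) = trace(a) trace(b a b a) - trace(b a b)   [square of a] = x*z^2 - y*z - x
next, trace(b^2 a b a^2 b) = trace(b) trace(b a b a^2 b) - trace(b a b a^2)   [square of b] = x*y^2*z^2 - x^2*y*z - y^3*z - x*z^2 + 2*y*z + x
and trace(b a^2 b^4 a) = trace(b) trace(b^2 a b a^2 b) - trace(b^2 a b a^2)   [square of b] = x*y^3*z^2 - x^2*y^2*z - y^4*z - 2*x*y*z^2 + x^2*z + 3*y^2*z + x*y - z
next, trace(a b^4 a^-1 b a) = trace(b a^2 b^4) trace(a) - trace(b a^2 b^4 a)   [inverse elimination on a] = x^2*y^4*z - x^3*y^3 - x*y^5 - x*y^3*z^2 - 2*x^2*y^2*z + y^4*z + 2*x^3*y + 5*x*y^3 + 2*x*y*z^2 - 3*y^2*z - 6*x*y + z
trace(b^2 a b a b) = trace(b) trace(a b a b^2) - trace(a b a b)   [square of b] = y^2*z^2 - x*y*z - y^2 - z^2 + 2
next, trace(b a b a b^3) = trace(b) trace(b^2 a b a b) - trace(b^2 a b a)   [square of b] = y^3*z^2 - x*y^2*z - y^3 - 2*y*z^2 + x*z + 3*y
next, trace(b a b a b^4) = trace(b) trace(b a b a b^3) - trace(b a b a b^2)   [square of b] = y^4*z^2 - x*y^3*z - y^4 - 3*y^2*z^2 + 2*x*y*z + 4*y^2 + z^2 - 2
trace(a b a b a b) = trace(b a b a) trace(b a) - trace(a b)   [split at a repeated b] = z^3 - 3*z
trace(b a b a b a b) = trace(b) trace(a b a b a b) - trace(a b a b a)   [square of b] = y*z^3 - x*z^2 - 2*y*z + x
trace(b^2 a b a b a b) = trace(b) trace(b a b a b a b) - trace(b a b a b a)   [square of b] = y^2*z^3 - x*y*z^2 - 2*y^2*z - z^3 + x*y + 3*z
trace(b a b a b^4 a) = trace(b) trace(b^2 a b a b a b) - trace(b^2 a b a b a)   [square of b] = y^3*z^3 - x*y^2*z^2 - 2*y^3*z - 2*y*z^3 + x*y^2 + x*z^2 + 5*y*z - x
and trace(a b^4 a^-1 b a b) = trace(b a b a b^4) trace(a) - trace(b a b a b^4 a)   [inverse elimination on a] = x*y^4*z^2 - x^2*y^3*z - y^3*z^3 - x*y^4 - 2*x*y^2*z^2 + 2*x^2*y*z + 2*y^3*z + 2*y*z^3 + 3*x*y^2 - 5*y*z - x
trace(b^-1 a b^4 a^-1 b a) = trace(a b^4 a^-1 b a) trace(b) - trace(a b^4 a^-1 b a b)   [inverse elimination on b] = x^2*y^5*z - x^3*y^4 - x*y^6 - 2*x*y^4*z^2 - x^2*y^3*z + y^5*z + y^3*z^3 + 2*x^3*y^2 + 6*x*y^4 + 4*x*y^2*z^2 - 2*x^2*y*z - 5*y^3*z - 2*y*z^3 - 9*x*y^2 + 6*y*z + x
next, trace(b^4 a^-1 b a b^-2 a) = trace(b^-1 a b^4 a^-1 b a) trace(b) - trace(b^-1 a b^4 a^-1 b a b)   [inverse elimination on b] = x^2*y^6*z - x^3*y^5 - x*y^7 - 2*x*y^5*z^2 - 2*x^2*y^4*z + y^6*z + y^4*z^3 + 3*x^3*y^3 + 7*x*y^5 + 5*x*y^3*z^2 - 6*y^4*z - 2*y^2*z^3 - 2*x^3*y - 14*x*y^3 - 2*x*y*z^2 + 9*y^2*z + 7*x*y - z
next, trace(b^4 a^-1 b a b^-2 a^-1) = trace(b^4 a^-1 b a b^-2) trace(a) - trace(b^4 a^-1 b a b^-2 a)   [inverse elimination on a] = -x^2*y^6*z + x^3*y^5 + x*y^7 + 2*x*y^5*z^2 + 2*x^2*y^4*z - y^6*z - y^4*z^3 - 3*x^3*y^3 - 7*x*y^5 - 5*x*y^3*z^2 + x^2*y^2*z + 6*y^4*z + 2*y^2*z^3 + x^3*y + 14*x*y^3 + x*y*z^2 - 9*y^2*z - 6*x*y + z

-x^2*y^6*z + x^3*y^5 + x*y^7 + 2*x*y^5*z^2 + 2*x^2*y^4*z - y^6*z - y^4*z^3 - 3*x^3*y^3 - 7*x*y^5 - 5*x*y^3*z^2 + x^2*y^2*z + 6*y^4*z + 2*y^2*z^3 + x^3*y + 14*x*y^3 + x*y*z^2 - 9*y^2*z - 6*x*y + z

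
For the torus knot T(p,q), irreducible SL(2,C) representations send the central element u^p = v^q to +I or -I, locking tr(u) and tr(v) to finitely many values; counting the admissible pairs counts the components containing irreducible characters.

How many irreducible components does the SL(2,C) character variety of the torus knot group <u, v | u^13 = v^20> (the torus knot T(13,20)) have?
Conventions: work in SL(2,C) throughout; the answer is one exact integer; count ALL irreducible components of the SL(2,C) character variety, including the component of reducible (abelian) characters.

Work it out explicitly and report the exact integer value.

115

For T(13,20): irreducibility forces the central element u^13 = v^20 to one of +I, -I.
On an irreducible component, tr(u) is locked at 2*cos(pi*alpha/13) for some alpha in 1..12, and tr(v) at 2*cos(pi*beta/20) for some beta in 1..19.
The two central values (-1)^alpha I and (-1)^beta I must be the same matrix, so alpha and beta share a parity.
Enumerate parity-matched pairs: 6*10 odd-odd plus 6*9 even-even gives 114.
Total: 114 irreducible-character components + 1 reducible (abelian) component = 115.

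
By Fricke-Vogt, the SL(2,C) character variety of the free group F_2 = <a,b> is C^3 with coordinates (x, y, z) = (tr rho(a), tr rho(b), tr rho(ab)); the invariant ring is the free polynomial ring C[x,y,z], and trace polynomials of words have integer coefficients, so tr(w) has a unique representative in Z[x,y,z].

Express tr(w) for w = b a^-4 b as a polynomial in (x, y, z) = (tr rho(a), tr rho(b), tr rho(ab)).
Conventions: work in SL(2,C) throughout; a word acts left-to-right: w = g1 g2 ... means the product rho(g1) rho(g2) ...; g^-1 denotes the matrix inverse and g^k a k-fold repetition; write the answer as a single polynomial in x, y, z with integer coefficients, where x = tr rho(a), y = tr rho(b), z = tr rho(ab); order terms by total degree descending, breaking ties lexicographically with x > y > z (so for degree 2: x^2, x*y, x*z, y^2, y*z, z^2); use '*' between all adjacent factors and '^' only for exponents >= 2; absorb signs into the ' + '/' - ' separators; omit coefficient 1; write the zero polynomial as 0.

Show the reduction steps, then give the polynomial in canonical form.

x^4*y^2 - x^3*y*z - x^4 - 3*x^2*y^2 + 2*x*y*z + 4*x^2 + y^2 - 2

next, trace(b^2) = trace(b)*trace(b) - trace(1)  (reduce the b square) = y^2 - 2
trace(b^2 a) = trace(b)*trace(a b) - trace(a)  (reduce the b square) = y*z - x
trace(a^-1 b^2) = trace(b^2)*trace(a) - trace(b^2 a)  (eliminate a^-1) = x*y^2 - y*z - x
and trace(a^-1 b^2 a^-1) = trace(a^-1 b^2)*trace(a) - trace(a^-1 b^2 a)  (eliminate a^-1) = x^2*y^2 - x*y*z - x^2 - y^2 + 2
trace(a^-3 b^2) = trace(a^-1 b^2 a^-1)*trace(a) - trace(a^-1 b^2)  (eliminate a^-1) = x^3*y^2 - x^2*y*z - x^3 - 2*x*y^2 + y*z + 3*x
trace(b a^-4 b) = trace(a^-3 b^2)*trace(a) - trace(a^-3 b^2 a)  (eliminate a^-1) = x^4*y^2 - x^3*y*z - x^4 - 3*x^2*y^2 + 2*x*y*z + 4*x^2 + y^2 - 2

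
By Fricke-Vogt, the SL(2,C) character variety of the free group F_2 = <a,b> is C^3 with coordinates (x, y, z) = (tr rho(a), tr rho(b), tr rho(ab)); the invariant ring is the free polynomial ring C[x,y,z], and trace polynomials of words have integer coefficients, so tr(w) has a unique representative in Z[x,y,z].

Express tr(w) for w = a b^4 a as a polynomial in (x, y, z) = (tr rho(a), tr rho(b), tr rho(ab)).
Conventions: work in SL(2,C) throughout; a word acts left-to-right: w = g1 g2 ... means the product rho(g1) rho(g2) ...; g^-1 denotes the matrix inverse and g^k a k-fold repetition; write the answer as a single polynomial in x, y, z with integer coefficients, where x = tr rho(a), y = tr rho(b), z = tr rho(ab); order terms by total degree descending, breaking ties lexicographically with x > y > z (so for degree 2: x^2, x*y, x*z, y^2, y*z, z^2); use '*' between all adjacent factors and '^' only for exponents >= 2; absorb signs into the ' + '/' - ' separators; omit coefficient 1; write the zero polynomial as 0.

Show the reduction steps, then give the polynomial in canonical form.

x*y^3*z - x^2*y^2 - y^4 - 2*x*y*z + x^2 + 4*y^2 - 2

tr(a^2 b) = tr(a)*tr(b a) - tr(b) = x*z - y
tr(a^2) = tr(a)*tr(a) - tr(1) = x^2 - 2
tr(a^2 b^2) = tr(b)*tr(a^2 b) - tr(a^2) = x*y*z - x^2 - y^2 + 2
tr(b a^2 b^2) = tr(b)*tr(a^2 b^2) - tr(a^2 b) = x*y^2*z - x^2*y - y^3 - x*z + 3*y
tr(a b^4 a) = tr(b)*tr(b a^2 b^2) - tr(b a^2 b) = x*y^3*z - x^2*y^2 - y^4 - 2*x*y*z + x^2 + 4*y^2 - 2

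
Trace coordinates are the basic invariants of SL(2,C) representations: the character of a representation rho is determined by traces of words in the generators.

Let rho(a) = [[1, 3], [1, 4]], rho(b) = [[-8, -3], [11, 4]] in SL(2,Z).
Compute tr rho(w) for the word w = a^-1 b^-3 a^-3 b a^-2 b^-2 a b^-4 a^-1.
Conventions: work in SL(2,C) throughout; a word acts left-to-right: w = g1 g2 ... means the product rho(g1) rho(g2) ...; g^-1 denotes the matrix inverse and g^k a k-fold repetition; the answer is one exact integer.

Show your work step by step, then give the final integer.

10472173820402

rho(a^-1) = [[4, -3], [-1, 1]]
... * rho(b^-1) = [[4, 3], [-11, -8]]  ->  [[49, 36], [-15, -11]]
... * rho(b^-1) = [[4, 3], [-11, -8]]  ->  [[-200, -141], [61, 43]]
... * rho(b^-1) = [[4, 3], [-11, -8]]  ->  [[751, 528], [-229, -161]]
... * rho(a^-1) = [[4, -3], [-1, 1]]  ->  [[2476, -1725], [-755, 526]]
... * rho(a^-1) = [[4, -3], [-1, 1]]  ->  [[11629, -9153], [-3546, 2791]]
... * rho(a^-1) = [[4, -3], [-1, 1]]  ->  [[55669, -44040], [-16975, 13429]]
... * rho(b) = [[-8, -3], [11, 4]]  ->  [[-929792, -343167], [283519, 104641]]
... * rho(a^-1) = [[4, -3], [-1, 1]]  ->  [[-3376001, 2446209], [1029435, -745916]]
... * rho(a^-1) = [[4, -3], [-1, 1]]  ->  [[-15950213, 12574212], [4863656, -3834221]]
... * rho(b^-1) = [[4, 3], [-11, -8]]  ->  [[-202117184, -148444335], [61631055, 45264736]]
... * rho(b^-1) = [[4, 3], [-11, -8]]  ->  [[824418949, 581203128], [-251387876, -177224723]]
... * rho(a) = [[1, 3], [1, 4]]  ->  [[1405622077, 4798069359], [-428612599, -1463062520]]
... * rho(b^-1) = [[4, 3], [-11, -8]]  ->  [[-47156274641, -34167688641], [14379237324, 10418662363]]
... * rho(b^-1) = [[4, 3], [-11, -8]]  ->  [[187219476487, 131872685205], [-57088336697, -40211586932]]
... * rho(b^-1) = [[4, 3], [-11, -8]]  ->  [[-701721631307, -493323052179], [213974109464, 150427685365]]
... * rho(b^-1) = [[4, 3], [-11, -8]]  ->  [[2619667048741, 1841419523511], [-798808101159, -561499154528]]
... * rho(a^-1) = [[4, -3], [-1, 1]]  ->  [[8637248671453, -6017581622712], [-2633733250108, 1834925148949]]
tr = 8637248671453 + 1834925148949 = 10472173820402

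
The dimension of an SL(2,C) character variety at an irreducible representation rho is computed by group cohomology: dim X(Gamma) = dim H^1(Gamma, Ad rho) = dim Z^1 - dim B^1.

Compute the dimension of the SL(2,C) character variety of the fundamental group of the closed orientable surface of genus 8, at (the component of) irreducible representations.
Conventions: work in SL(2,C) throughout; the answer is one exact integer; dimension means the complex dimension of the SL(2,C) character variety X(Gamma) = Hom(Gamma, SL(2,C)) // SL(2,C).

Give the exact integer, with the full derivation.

The genus-8 surface group: 2g = 16 generators, one relator prod [a_i, b_i].
A cocycle assigns one sl_2 vector per generator subject to the relator condition d_2(z) = 0: dim of the unconstrained space is 3*2g = 48.
d_2 is surjective at irreducible rho (its cokernel H^2 is dual to H^0 = 0), so dim Z^1 = 48 - 3 = 45.
Coboundaries contribute dim B^1 = 3 (injective at irreducible rho).
Hence dim X = 45 - 3 = 42.

42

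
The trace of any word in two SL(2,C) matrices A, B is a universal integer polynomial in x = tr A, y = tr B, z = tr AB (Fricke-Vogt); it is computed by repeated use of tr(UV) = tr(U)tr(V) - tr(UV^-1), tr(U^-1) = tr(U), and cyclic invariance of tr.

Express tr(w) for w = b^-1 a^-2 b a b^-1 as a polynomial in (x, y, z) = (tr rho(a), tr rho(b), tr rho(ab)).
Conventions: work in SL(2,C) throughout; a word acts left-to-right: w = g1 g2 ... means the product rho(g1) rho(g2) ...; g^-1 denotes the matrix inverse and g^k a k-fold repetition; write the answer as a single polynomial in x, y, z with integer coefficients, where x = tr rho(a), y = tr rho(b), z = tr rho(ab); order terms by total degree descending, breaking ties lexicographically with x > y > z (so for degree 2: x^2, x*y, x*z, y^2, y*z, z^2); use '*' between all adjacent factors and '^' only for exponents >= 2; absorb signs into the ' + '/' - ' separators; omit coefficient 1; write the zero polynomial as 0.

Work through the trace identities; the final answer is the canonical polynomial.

-x^2*y^2*z + x^3*y + x*y^3 + x*y*z^2 - 4*x*y + z

apply: tr(b a b) = tr(b)*tr(a b) - tr(a) = y*z - x
use: tr(b a b a) = tr(a b)*tr(a b) - tr(1) = z^2 - 2
apply: tr(a^-1 b a b) = tr(b a b)*tr(a) - tr(b a b a) = x*y*z - x^2 - z^2 + 2
apply: tr(b^-1 a^-1 b a) = tr(a^-1 b a)*tr(b) - tr(a^-1 b a b) = -x*y*z + x^2 + y^2 + z^2 - 2
tr(b a b^-2 a^-1) = tr(b^-1 a^-1 b a)*tr(b) - tr(b^-1 a^-1 b a b) = -x*y^2*z + x^2*y + y^3 + y*z^2 - 3*y
tr(a b^-1) = tr(a)*tr(b) - tr(a b) = x*y - z
apply: tr(b^-1 a^-2 b a b^-1) = tr(b a b^-2 a^-1)*tr(a) - tr(b a b^-2) = -x^2*y^2*z + x^3*y + x*y^3 + x*y*z^2 - 4*x*y + z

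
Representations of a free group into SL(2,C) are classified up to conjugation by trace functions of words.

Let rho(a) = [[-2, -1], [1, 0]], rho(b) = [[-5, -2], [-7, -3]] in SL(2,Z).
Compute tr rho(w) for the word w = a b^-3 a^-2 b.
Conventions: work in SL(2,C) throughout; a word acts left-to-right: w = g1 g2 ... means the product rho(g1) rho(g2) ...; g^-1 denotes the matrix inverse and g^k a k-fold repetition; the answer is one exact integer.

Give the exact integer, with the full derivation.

rho(a) = [[-2, -1], [1, 0]]
... * rho(b^-1) = [[-3, 2], [7, -5]]  ->  [[-1, 1], [-3, 2]]
... * rho(b^-1) = [[-3, 2], [7, -5]]  ->  [[10, -7], [23, -16]]
... * rho(b^-1) = [[-3, 2], [7, -5]]  ->  [[-79, 55], [-181, 126]]
... * rho(a^-1) = [[0, 1], [-1, -2]]  ->  [[-55, -189], [-126, -433]]
... * rho(a^-1) = [[0, 1], [-1, -2]]  ->  [[189, 323], [433, 740]]
... * rho(b) = [[-5, -2], [-7, -3]]  ->  [[-3206, -1347], [-7345, -3086]]
tr = -3206 + -3086 = -6292

-6292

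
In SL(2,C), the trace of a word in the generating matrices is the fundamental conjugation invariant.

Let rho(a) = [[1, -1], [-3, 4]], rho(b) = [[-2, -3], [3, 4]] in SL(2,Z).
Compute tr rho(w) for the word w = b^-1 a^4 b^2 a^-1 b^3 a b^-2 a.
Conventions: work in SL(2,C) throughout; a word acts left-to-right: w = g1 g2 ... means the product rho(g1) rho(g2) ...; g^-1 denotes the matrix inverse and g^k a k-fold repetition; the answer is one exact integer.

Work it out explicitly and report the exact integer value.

-39198445

rho(b^-1) = [[4, 3], [-3, -2]]
... * rho(a) = [[1, -1], [-3, 4]]  ->  [[-5, 8], [3, -5]]
... * rho(a) = [[1, -1], [-3, 4]]  ->  [[-29, 37], [18, -23]]
... * rho(a) = [[1, -1], [-3, 4]]  ->  [[-140, 177], [87, -110]]
... * rho(a) = [[1, -1], [-3, 4]]  ->  [[-671, 848], [417, -527]]
... * rho(b) = [[-2, -3], [3, 4]]  ->  [[3886, 5405], [-2415, -3359]]
... * rho(b) = [[-2, -3], [3, 4]]  ->  [[8443, 9962], [-5247, -6191]]
... * rho(a^-1) = [[4, 1], [3, 1]]  ->  [[63658, 18405], [-39561, -11438]]
... * rho(b) = [[-2, -3], [3, 4]]  ->  [[-72101, -117354], [44808, 72931]]
... * rho(b) = [[-2, -3], [3, 4]]  ->  [[-207860, -253113], [129177, 157300]]
... * rho(b) = [[-2, -3], [3, 4]]  ->  [[-343619, -388872], [213546, 241669]]
... * rho(a) = [[1, -1], [-3, 4]]  ->  [[822997, -1211869], [-511461, 753130]]
... * rho(b^-1) = [[4, 3], [-3, -2]]  ->  [[6927595, 4892729], [-4305234, -3040643]]
... * rho(b^-1) = [[4, 3], [-3, -2]]  ->  [[13032193, 10997327], [-8099007, -6834416]]
... * rho(a) = [[1, -1], [-3, 4]]  ->  [[-19959788, 30957115], [12404241, -19238657]]
tr = -19959788 + -19238657 = -39198445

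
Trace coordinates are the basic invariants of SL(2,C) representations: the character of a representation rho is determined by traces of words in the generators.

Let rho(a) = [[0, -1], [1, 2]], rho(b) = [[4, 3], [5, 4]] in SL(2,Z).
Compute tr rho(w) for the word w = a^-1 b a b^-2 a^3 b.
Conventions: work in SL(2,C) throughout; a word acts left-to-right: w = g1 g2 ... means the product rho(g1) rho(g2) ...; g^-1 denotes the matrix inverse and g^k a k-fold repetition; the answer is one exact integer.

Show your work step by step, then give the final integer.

rho(a^-1) = [[2, 1], [-1, 0]]
... * rho(b) = [[4, 3], [5, 4]]  ->  [[13, 10], [-4, -3]]
... * rho(a) = [[0, -1], [1, 2]]  ->  [[10, 7], [-3, -2]]
... * rho(b^-1) = [[4, -3], [-5, 4]]  ->  [[5, -2], [-2, 1]]
... * rho(b^-1) = [[4, -3], [-5, 4]]  ->  [[30, -23], [-13, 10]]
... * rho(a) = [[0, -1], [1, 2]]  ->  [[-23, -76], [10, 33]]
... * rho(a) = [[0, -1], [1, 2]]  ->  [[-76, -129], [33, 56]]
... * rho(a) = [[0, -1], [1, 2]]  ->  [[-129, -182], [56, 79]]
... * rho(b) = [[4, 3], [5, 4]]  ->  [[-1426, -1115], [619, 484]]
tr = -1426 + 484 = -942

-942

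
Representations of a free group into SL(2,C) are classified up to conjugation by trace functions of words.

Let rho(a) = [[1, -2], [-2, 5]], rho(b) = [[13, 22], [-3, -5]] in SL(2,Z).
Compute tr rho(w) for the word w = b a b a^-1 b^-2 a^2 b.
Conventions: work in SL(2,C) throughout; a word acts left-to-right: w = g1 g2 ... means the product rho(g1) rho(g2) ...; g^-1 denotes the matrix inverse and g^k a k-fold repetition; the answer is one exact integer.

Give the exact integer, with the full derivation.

-97362356

rho(b) = [[13, 22], [-3, -5]]
... * rho(a) = [[1, -2], [-2, 5]]  ->  [[-31, 84], [7, -19]]
... * rho(b) = [[13, 22], [-3, -5]]  ->  [[-655, -1102], [148, 249]]
... * rho(a^-1) = [[5, 2], [2, 1]]  ->  [[-5479, -2412], [1238, 545]]
... * rho(b^-1) = [[-5, -22], [3, 13]]  ->  [[20159, 89182], [-4555, -20151]]
... * rho(b^-1) = [[-5, -22], [3, 13]]  ->  [[166751, 715868], [-37678, -161753]]
... * rho(a) = [[1, -2], [-2, 5]]  ->  [[-1264985, 3245838], [285828, -733409]]
... * rho(a) = [[1, -2], [-2, 5]]  ->  [[-7756661, 18759160], [1752646, -4238701]]
... * rho(b) = [[13, 22], [-3, -5]]  ->  [[-157114073, -264442342], [35500501, 59751717]]
tr = -157114073 + 59751717 = -97362356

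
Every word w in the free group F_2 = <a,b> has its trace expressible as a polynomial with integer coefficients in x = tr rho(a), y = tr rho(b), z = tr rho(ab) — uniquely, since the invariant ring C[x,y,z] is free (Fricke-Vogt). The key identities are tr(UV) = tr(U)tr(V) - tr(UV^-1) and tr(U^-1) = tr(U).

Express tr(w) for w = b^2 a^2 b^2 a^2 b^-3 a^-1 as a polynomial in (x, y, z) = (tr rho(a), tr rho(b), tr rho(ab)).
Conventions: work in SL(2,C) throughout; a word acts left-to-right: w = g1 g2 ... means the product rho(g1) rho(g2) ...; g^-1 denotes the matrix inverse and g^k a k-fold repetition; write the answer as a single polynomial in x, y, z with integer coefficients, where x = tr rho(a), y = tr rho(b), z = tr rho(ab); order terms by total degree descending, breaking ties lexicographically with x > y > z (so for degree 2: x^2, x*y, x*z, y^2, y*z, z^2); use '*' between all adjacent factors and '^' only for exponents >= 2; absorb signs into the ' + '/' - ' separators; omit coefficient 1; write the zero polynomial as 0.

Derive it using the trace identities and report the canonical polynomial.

tr(a b a) = tr(a) tr(b a) - tr(b) = x*z - y
and tr(a^3 b) = tr(a) tr(a b a) - tr(a b) = x^2*z - x*y - z
and tr(a^2) = tr(a) tr(a) - tr(1) = x^2 - 2
next, tr(a^3) = tr(a) tr(a^2) - tr(a) = x^3 - 3*x
next, tr(a^2 b^2 a) = tr(b) tr(a^3 b) - tr(a^3) = x^2*y*z - x^3 - x*y^2 - y*z + 3*x
next, tr(a^2 b^2) = tr(b) tr(a^2 b) - tr(a^2) = x*y*z - x^2 - y^2 + 2
tr(a^2 b^2 a^2) = tr(a) tr(a^2 b^2 a) - tr(a^2 b^2) = x^3*y*z - x^4 - x^2*y^2 - 2*x*y*z + 4*x^2 + y^2 - 2
tr(a b a b) = tr(b a) tr(b a) - tr(1)   [split at repeated b] = z^2 - 2
and tr(b^2 a b a) = tr(b) tr(a b a b) - tr(a b a) = y*z^2 - x*z - y
tr(b a b) = tr(b) tr(a b) - tr(a) = y*z - x
next, tr(b^2 a b) = tr(b) tr(b a b) - tr(b a) = y^2*z - x*y - z
tr(b a^2 b^2 a) = tr(a) tr(b^2 a b a) - tr(b^2 a b) = x*y*z^2 - x^2*z - y^2*z + z
next, tr(b a^2 b^2) = tr(b) tr(b a^2 b) - tr(b a^2) = x*y^2*z - x^2*y - y^3 - x*z + 3*y
and tr(a^2 b^2 a^2 b) = tr(a) tr(b a^2 b^2 a) - tr(b a^2 b^2) = x^2*y*z^2 - x^3*z - 2*x*y^2*z + x^2*y + y^3 + 2*x*z - 3*y
tr(a^2 b^2 a^2 b^-1) = tr(a^2 b^2 a^2) tr(b) - tr(a^2 b^2 a^2 b) = x^3*y^2*z - x^4*y - x^2*y^3 - x^2*y*z^2 + x^3*z + 3*x^2*y - 2*x*z + y
tr(b a^2 b a) = tr(a) tr(b a b a) - tr(b a b) = x*z^2 - y*z - x
tr(b a^2 b a^2) = tr(a) tr(b a^2 b a) - tr(b a^2 b) = x^2*z^2 - 2*x*y*z + y^2 - 2
tr(a^3 b a^2 b) = tr(a) tr(b a^2 b a^2) - tr(b a^2 b a) = x^3*z^2 - 2*x^2*y*z + x*y^2 - x*z^2 + y*z - x
and tr(a b a^3) = tr(a) tr(a^2 b a) - tr(a^2 b) = x^3*z - x^2*y - 2*x*z + y
tr(a^3 b a^2) = tr(a) tr(a b a^3) - tr(a b a^2) = x^4*z - x^3*y - 3*x^2*z + 2*x*y + z
tr(a^2 b^2 a^3 b) = tr(b) tr(a^3 b a^2 b) - tr(a^3 b a^2) = x^3*y*z^2 - x^4*z - 2*x^2*y^2*z + x^3*y + x*y^3 - x*y*z^2 + 3*x^2*z + y^2*z - 3*x*y - z
next, tr(a^2 b^2 a^3) = tr(a) tr(b^2 a^4) - tr(b^2 a^3) = x^4*y*z - x^5 - x^3*y^2 - 3*x^2*y*z + 5*x^3 + 2*x*y^2 + y*z - 5*x
tr(a b^2 a^2 b^2 a^2) = tr(b) tr(a^2 b^2 a^3 b) - tr(a^2 b^2 a^3) = x^3*y^2*z^2 - 2*x^4*y*z - 2*x^2*y^3*z + x^5 + 2*x^3*y^2 + x*y^4 - x*y^2*z^2 + 6*x^2*y*z + y^3*z - 5*x^3 - 5*x*y^2 - 2*y*z + 5*x
next, tr(a b a b a b) = tr(b a) tr(b a b a) - tr(b^-1 a^-1)   [split at repeated b] = z^3 - 3*z
next, tr(a b^2 a b a b) = tr(b) tr(a b a b a b) - tr(a b a b a) = y*z^3 - x*z^2 - 2*y*z + x
tr(b a b^2 a b^2 a) = tr(b) tr(a b^2 a b a b) - tr(a b^2 a b a) = y^2*z^3 - 2*x*y*z^2 + x^2*z - y^2*z + x*y - z
and tr(b a b^2 a b) = tr(b) tr(a b^2 a b) - tr(a b^2 a) = y^2*z^2 - 2*x*y*z + x^2 - 2
next, tr(b a b^2 a b^2) = tr(b) tr(b a b^2 a b) - tr(b a b^2 a) = y^3*z^2 - 2*x*y^2*z + x^2*y - y*z^2 + x*z - y
and tr(b^2 a^2 b a b^2 a) = tr(a) tr(b a b^2 a b^2 a) - tr(b a b^2 a b^2) = x*y^2*z^3 - 2*x^2*y*z^2 - y^3*z^2 + x^3*z + x*y^2*z + y*z^2 - 2*x*z + y
tr(b a b^3 a) = tr(b) tr(b a b a b) - tr(b a b a) = y^2*z^2 - x*y*z - y^2 - z^2 + 2
next, tr(b a b^3) = tr(b) tr(b^2 a b) - tr(b^2 a) = y^3*z - x*y^2 - 2*y*z + x
and tr(b a^2 b a b^2) = tr(a) tr(b a b^3 a) - tr(b a b^3) = x*y^2*z^2 - x^2*y*z - y^3*z - x*z^2 + 2*y*z + x
next, tr(b a^2 b a b) = tr(b) tr(a^2 b a b) - tr(a^2 b a) = x*y*z^2 - x^2*z - y^2*z + z
tr(b^2 a^2 b a b^2) = tr(b) tr(b a^2 b a b^2) - tr(b a^2 b a b) = x*y^3*z^2 - x^2*y^2*z - y^4*z - 2*x*y*z^2 + x^2*z + 3*y^2*z + x*y - z
and tr(a b^2 a^2 b^2 a^2 b) = tr(a) tr(b^2 a^2 b a b^2 a) - tr(b^2 a^2 b a b^2) = x^2*y^2*z^3 - 2*x^3*y*z^2 - 2*x*y^3*z^2 + x^4*z + 2*x^2*y^2*z + y^4*z + 3*x*y*z^2 - 3*x^2*z - 3*y^2*z + z
next, tr(a b^2 a^2 b^2 a^2 b^-1) = tr(a b^2 a^2 b^2 a^2) tr(b) - tr(a b^2 a^2 b^2 a^2 b) = x^3*y^3*z^2 - 2*x^4*y^2*z - 2*x^2*y^4*z - x^2*y^2*z^3 + x^5*y + 2*x^3*y^3 + 2*x^3*y*z^2 + x*y^5 + x*y^3*z^2 - x^4*z + 4*x^2*y^2*z - 5*x^3*y - 5*x*y^3 - 3*x*y*z^2 + 3*x^2*z + y^2*z + 5*x*y - z
tr(a b^2 a^2 b^2 a^2 b^-2) = tr(a b^2 a^2 b^2 a^2 b^-1) tr(b) - tr(a b^2 a^2 b^2 a^2) = x^3*y^4*z^2 - 2*x^4*y^3*z - 2*x^2*y^5*z - x^2*y^3*z^3 + x^5*y^2 + 2*x^3*y^4 + x^3*y^2*z^2 + x*y^6 + x*y^4*z^2 + x^4*y*z + 6*x^2*y^3*z - x^5 - 7*x^3*y^2 - 6*x*y^4 - 2*x*y^2*z^2 - 3*x^2*y*z + 5*x^3 + 10*x*y^2 + y*z - 5*x
next, tr(b^2 a^2 b^2 a^2 b^-3 a) = tr(a b^2 a^2 b^2 a^2 b^-2) tr(b) - tr(a b^2 a^2 b^2 a^2 b^-1) = x^3*y^5*z^2 - 2*x^4*y^4*z - 2*x^2*y^6*z - x^2*y^4*z^3 + x^5*y^3 + 2*x^3*y^5 + x*y^7 + x*y^5*z^2 + 3*x^4*y^2*z + 8*x^2*y^4*z + x^2*y^2*z^3 - 2*x^5*y - 9*x^3*y^3 - 2*x^3*y*z^2 - 7*x*y^5 - 3*x*y^3*z^2 + x^4*z - 7*x^2*y^2*z + 10*x^3*y + 15*x*y^3 + 3*x*y*z^2 - 3*x^2*z - 10*x*y + z
tr(b^2 a^2 b^2 a^2 b^-3 a^-1) = tr(b^2 a^2 b^2 a^2 b^-3) tr(a) - tr(b^2 a^2 b^2 a^2 b^-3 a) = -x^3*y^5*z^2 + 2*x^4*y^4*z + 2*x^2*y^6*z + x^2*y^4*z^3 - x^5*y^3 - 2*x^3*y^5 - x*y^7 - x*y^5*z^2 - 2*x^4*y^2*z - 8*x^2*y^4*z - x^2*y^2*z^3 + x^5*y + 8*x^3*y^3 + x^3*y*z^2 + 7*x*y^5 + 3*x*y^3*z^2 + 7*x^2*y^2*z - 7*x^3*y - 15*x*y^3 - 3*x*y*z^2 + x^2*z + 11*x*y - z

-x^3*y^5*z^2 + 2*x^4*y^4*z + 2*x^2*y^6*z + x^2*y^4*z^3 - x^5*y^3 - 2*x^3*y^5 - x*y^7 - x*y^5*z^2 - 2*x^4*y^2*z - 8*x^2*y^4*z - x^2*y^2*z^3 + x^5*y + 8*x^3*y^3 + x^3*y*z^2 + 7*x*y^5 + 3*x*y^3*z^2 + 7*x^2*y^2*z - 7*x^3*y - 15*x*y^3 - 3*x*y*z^2 + x^2*z + 11*x*y - z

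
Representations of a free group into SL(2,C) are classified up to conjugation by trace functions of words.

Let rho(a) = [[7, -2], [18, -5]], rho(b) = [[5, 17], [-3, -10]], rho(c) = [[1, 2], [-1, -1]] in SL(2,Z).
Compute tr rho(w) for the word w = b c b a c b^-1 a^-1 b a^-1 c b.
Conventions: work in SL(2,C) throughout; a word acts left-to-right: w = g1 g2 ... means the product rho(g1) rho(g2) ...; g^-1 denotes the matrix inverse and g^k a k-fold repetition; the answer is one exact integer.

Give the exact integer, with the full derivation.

rho(b) = [[5, 17], [-3, -10]]
... * rho(c) = [[1, 2], [-1, -1]]  ->  [[-12, -7], [7, 4]]
... * rho(b) = [[5, 17], [-3, -10]]  ->  [[-39, -134], [23, 79]]
... * rho(a) = [[7, -2], [18, -5]]  ->  [[-2685, 748], [1583, -441]]
... * rho(c) = [[1, 2], [-1, -1]]  ->  [[-3433, -6118], [2024, 3607]]
... * rho(b^-1) = [[-10, -17], [3, 5]]  ->  [[15976, 27771], [-9419, -16373]]
... * rho(a^-1) = [[-5, 2], [-18, 7]]  ->  [[-579758, 226349], [341809, -133449]]
... * rho(b) = [[5, 17], [-3, -10]]  ->  [[-3577837, -12119376], [2109392, 7145243]]
... * rho(a^-1) = [[-5, 2], [-18, 7]]  ->  [[236037953, -91991306], [-139161334, 54235485]]
... * rho(c) = [[1, 2], [-1, -1]]  ->  [[328029259, 564067212], [-193396819, -332558153]]
... * rho(b) = [[5, 17], [-3, -10]]  ->  [[-52055341, -64174717], [30690364, 37835607]]
tr = -52055341 + 37835607 = -14219734

-14219734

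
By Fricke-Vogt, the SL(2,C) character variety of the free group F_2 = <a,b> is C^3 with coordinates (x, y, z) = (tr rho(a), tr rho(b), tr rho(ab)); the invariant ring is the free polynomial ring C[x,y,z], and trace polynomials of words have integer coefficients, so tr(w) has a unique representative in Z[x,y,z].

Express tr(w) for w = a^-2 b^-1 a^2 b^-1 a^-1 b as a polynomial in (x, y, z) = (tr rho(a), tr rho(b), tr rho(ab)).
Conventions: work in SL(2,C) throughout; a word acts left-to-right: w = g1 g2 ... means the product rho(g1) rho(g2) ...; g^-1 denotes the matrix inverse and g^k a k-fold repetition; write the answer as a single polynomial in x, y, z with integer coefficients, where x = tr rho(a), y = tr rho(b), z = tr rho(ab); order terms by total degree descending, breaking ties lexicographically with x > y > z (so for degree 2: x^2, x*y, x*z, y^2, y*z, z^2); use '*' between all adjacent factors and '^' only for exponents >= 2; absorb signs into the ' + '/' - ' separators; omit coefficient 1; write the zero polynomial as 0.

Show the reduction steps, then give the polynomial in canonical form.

x^4*y^2*z - x^5*y - x^3*y^3 - 2*x^3*y*z^2 + x^4*z + x^2*z^3 + 5*x^3*y + x*y^3 + x*y*z^2 - 4*x^2*z - 4*x*y + z

tr(b^-1) = tr(b) = y
tr(a^2) = tr(a) tr(a) - tr(1) = x^2 - 2
tr(a^3) = tr(a) tr(a^2) - tr(a) = x^3 - 3*x
tr(b a^2) = tr(a) tr(b a) - tr(b) = x*z - y
tr(b a^3) = tr(a) tr(b a^2) - tr(b a) = x^2*z - x*y - z
tr(a^3 b a) = tr(a) tr(b a^3) - tr(b a^2) = x^3*z - x^2*y - 2*x*z + y
tr(b a b a) = tr(b a) tr(b a) - tr(1) = z^2 - 2
tr(b a b) = tr(b) tr(a b) - tr(a) = y*z - x
tr(a b a b a) = tr(a) tr(b a b a) - tr(b a b) = x*z^2 - y*z - x
tr(a^3 b a b) = tr(a) tr(a b a b a) - tr(a b a b) = x^2*z^2 - x*y*z - x^2 - z^2 + 2
tr(b^-1 a^3 b a) = tr(a^3 b a) tr(b) - tr(a^3 b a b) = x^3*y*z - x^2*y^2 - x^2*z^2 - x*y*z + x^2 + y^2 + z^2 - 2
tr(a^-1 b^-1 a^3 b) = tr(b^-1 a^3 b) tr(a) - tr(b^-1 a^3 b a) = -x^3*y*z + x^4 + x^2*y^2 + x^2*z^2 + x*y*z - 4*x^2 - y^2 - z^2 + 2
tr(a b a^-2 b^-1 a^2) = tr(a^-1 b^-1 a^3 b) tr(a) - tr(a^-1 b^-1 a^3 b a) = -x^4*y*z + x^5 + x^3*y^2 + x^3*z^2 + x^2*y*z - 5*x^3 - x*y^2 - x*z^2 + 5*x
tr(b a^2 b a b) = tr(b) tr(a^2 b a b) - tr(a^2 b a) = x*y*z^2 - x^2*z - y^2*z + z
tr(b a b a b a) = tr(b a b a) tr(b a) - tr(a b) = z^3 - 3*z
tr(b a b a b) = tr(b) tr(a b a b) - tr(a b a) = y*z^2 - x*z - y
tr(b a^2 b a b a) = tr(a) tr(b a b a b a) - tr(b a b a b) = x*z^3 - y*z^2 - 2*x*z + y
tr(a^2 b a b a^-1 b) = tr(b a^2 b a b) tr(a) - tr(b a^2 b a b a) = x^2*y*z^2 - x^3*z - x*y^2*z - x*z^3 + y*z^2 + 3*x*z - y
tr(b^-1 a^2 b a b a^-1) = tr(a^2 b a b a^-1) tr(b) - tr(a^2 b a b a^-1 b) = -x^2*y*z^2 + x^3*z + x*y^2*z + x*z^3 - 3*x*z - y
tr(a b a^-2 b^-1 a^2 b) = tr(b^-1 a^2 b a b a^-1) tr(a) - tr(b^-1 a^2 b a b) = -x^3*y*z^2 + x^4*z + x^2*y^2*z + x^2*z^3 - 4*x^2*z + z
tr(b a^-2 b^-1 a^2 b^-1 a) = tr(a b a^-2 b^-1 a^2) tr(b) - tr(a b a^-2 b^-1 a^2 b) = -x^4*y^2*z + x^5*y + x^3*y^3 + 2*x^3*y*z^2 - x^4*z - x^2*z^3 - 5*x^3*y - x*y^3 - x*y*z^2 + 4*x^2*z + 5*x*y - z
tr(a^-2 b^-1 a^2 b^-1 a^-1 b) = tr(b a^-2 b^-1 a^2 b^-1) tr(a) - tr(b a^-2 b^-1 a^2 b^-1 a) = x^4*y^2*z - x^5*y - x^3*y^3 - 2*x^3*y*z^2 + x^4*z + x^2*z^3 + 5*x^3*y + x*y^3 + x*y*z^2 - 4*x^2*z - 4*x*y + z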